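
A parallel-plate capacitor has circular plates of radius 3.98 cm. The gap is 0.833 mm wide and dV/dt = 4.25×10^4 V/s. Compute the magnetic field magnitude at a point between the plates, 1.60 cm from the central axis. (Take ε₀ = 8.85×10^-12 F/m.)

I_d = C dV/dt with C = ε₀πR²/d = 5.287×10^-11 F, so I_d = (5.287×10^-11)(4.25×10^4) = 2.247×10^-6 A.
∮B·dl = μ₀ I_d,enc with I_d,enc = I_d r²/R² = 3.631×10^-7 A; so B = μ₀ I_d,enc/(2πr) = 4.54×10^-12 T.

4.54×10^-12 T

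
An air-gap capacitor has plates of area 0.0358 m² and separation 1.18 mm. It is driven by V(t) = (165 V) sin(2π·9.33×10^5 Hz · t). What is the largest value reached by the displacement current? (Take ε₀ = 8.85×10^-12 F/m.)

0.260 A

The displacement current equals the conduction current C dV/dt, which peaks at C V₀ ω.
With C = ε₀A/d = (8.85×10^-12)(0.0358)/(1.18×10^-3) = 2.685×10^-10 F and ω = 2πf = 5.862×10^6 rad/s, I_d,max = (2.685×10^-10)(165)(5.862×10^6) = 0.260 A.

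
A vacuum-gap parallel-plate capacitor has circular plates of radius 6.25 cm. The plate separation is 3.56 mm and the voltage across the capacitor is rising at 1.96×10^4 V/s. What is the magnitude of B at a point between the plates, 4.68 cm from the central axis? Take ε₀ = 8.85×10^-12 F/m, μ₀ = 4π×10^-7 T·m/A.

1.43×10^-12 T

dE/dt = (dV/dt)/d = 5.506×10^6 V/(m·s); I_d = ε₀(πR²)(dE/dt) = (8.85×10^-12)(0.01227)(5.506×10^6) = 5.979×10^-7 A.
For r < R the Ampère–Maxwell law gives B(2πr) = μ₀ I_d (r²/R²), so B = μ₀ I_d r/(2πR²) = (4π×10^-7)(5.979×10^-7)(0.0468)/(2π·0.0625²) = 1.43×10^-12 T.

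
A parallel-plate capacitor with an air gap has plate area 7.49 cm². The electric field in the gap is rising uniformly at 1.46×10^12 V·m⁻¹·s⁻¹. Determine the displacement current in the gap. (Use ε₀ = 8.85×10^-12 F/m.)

I_d = ε₀ A (dE/dt) = (8.85×10^-12)(7.49×10^-4 m²)(1.46×10^12) = 9.68×10^-3 A.

9.68×10^-3 A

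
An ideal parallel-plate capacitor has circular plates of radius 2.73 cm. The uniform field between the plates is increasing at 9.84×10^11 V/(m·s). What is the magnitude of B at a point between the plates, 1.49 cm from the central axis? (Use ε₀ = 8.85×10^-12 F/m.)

8.15×10^-8 T

I_d = ε₀ dΦ_E/dt = ε₀ πR² (dE/dt) = (8.85×10^-12)(2.341×10^-3)(9.84×10^11) = 0.02039 A through the full plate area.
∮B·dl = μ₀ I_d,enc with I_d,enc = I_d r²/R² = 6.074×10^-3 A; so B = μ₀ I_d,enc/(2πr) = 8.15×10^-8 T.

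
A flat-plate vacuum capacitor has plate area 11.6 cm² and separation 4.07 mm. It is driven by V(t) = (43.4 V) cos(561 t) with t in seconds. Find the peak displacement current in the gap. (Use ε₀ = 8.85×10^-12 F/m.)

6.14×10^-8 A

The displacement current equals the conduction current C dV/dt, which peaks at C V₀ ω.
With C = ε₀A/d = (8.85×10^-12)(1.16×10^-3)/(4.07×10^-3) = 2.522×10^-12 F and ω = 561 rad/s, I_d,max = (2.522×10^-12)(43.4)(561) = 6.14×10^-8 A.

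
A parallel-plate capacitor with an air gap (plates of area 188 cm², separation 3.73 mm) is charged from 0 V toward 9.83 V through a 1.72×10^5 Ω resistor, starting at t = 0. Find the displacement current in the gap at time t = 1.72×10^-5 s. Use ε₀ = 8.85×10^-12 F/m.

6.07×10^-6 A

C = ε₀A/d = (8.85×10^-12)(0.0188)/(3.73×10^-3) = 4.461×10^-11 F and τ = RC = 7.673×10^-6 s. I_d in the gap equals the RC charging current.
I_d(t) = (V₀/R) e^(−t/τ) = 5.715×10^-5 · e^(−2.242) = 6.07×10^-6 A.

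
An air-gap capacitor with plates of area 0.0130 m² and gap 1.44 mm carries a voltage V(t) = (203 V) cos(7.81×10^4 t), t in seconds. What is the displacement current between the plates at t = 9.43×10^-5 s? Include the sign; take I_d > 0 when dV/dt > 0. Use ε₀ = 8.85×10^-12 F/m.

-1.12×10^-3 A

dV/dt = (203)(7.81×10^4)·−sin(7.36483) = -1.400×10^7 V/s.
I_d = C dV/dt with C = ε₀A/d = (8.85×10^-12)(0.0130)/(1.44×10^-3) = 7.990×10^-11 F, so I_d = (7.990×10^-11)(-1.400×10^7) = -1.12×10^-3 A.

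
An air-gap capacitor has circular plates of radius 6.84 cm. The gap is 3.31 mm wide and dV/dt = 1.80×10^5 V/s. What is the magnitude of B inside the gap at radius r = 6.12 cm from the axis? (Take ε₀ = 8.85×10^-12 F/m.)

1.85×10^-11 T

I_d = C dV/dt with C = ε₀πR²/d = 3.930×10^-11 F, so I_d = (3.930×10^-11)(1.80×10^5) = 7.074×10^-6 A.
∮B·dl = μ₀ I_d,enc with I_d,enc = I_d r²/R² = 5.663×10^-6 A; so B = μ₀ I_d,enc/(2πr) = 1.85×10^-11 T.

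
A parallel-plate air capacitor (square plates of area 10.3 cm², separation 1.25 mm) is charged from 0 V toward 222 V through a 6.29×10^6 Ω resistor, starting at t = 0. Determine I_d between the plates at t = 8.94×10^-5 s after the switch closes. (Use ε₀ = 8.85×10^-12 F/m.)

5.03×10^-6 A

C = ε₀A/d = (8.85×10^-12)(1.03×10^-3)/(1.25×10^-3) = 7.292×10^-12 F and τ = RC = 4.587×10^-5 s. I_d in the gap equals the RC charging current.
I_d(t) = (V₀/R) e^(−t/τ) = 3.529×10^-5 · e^(−1.949) = 5.03×10^-6 A.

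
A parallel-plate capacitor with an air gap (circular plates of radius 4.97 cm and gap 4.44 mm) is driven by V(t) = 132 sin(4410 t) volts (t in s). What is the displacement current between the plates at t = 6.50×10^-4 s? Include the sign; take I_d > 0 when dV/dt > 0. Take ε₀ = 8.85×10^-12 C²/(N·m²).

-8.67×10^-6 A

C = ε₀A/d = (8.85×10^-12)(7.760×10^-3)/(4.44×10^-3) = 1.547×10^-11 F. dV/dt = V₀ω·cos(ωt); at ωt = 2.8665 rad this factor is -0.9624.
I_d = C dV/dt = (1.547×10^-11)(132)(4410)(-0.9624) = -8.67×10^-6 A.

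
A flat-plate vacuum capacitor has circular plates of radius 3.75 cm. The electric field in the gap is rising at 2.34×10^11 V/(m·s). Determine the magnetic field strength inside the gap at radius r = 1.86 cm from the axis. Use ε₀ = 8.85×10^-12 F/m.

2.42×10^-8 T

I_d = ε₀ dΦ_E/dt = ε₀ πR² (dE/dt) = (8.85×10^-12)(4.418×10^-3)(2.34×10^11) = 9.149×10^-3 A through the full plate area.
For r < R the Ampère–Maxwell law gives B(2πr) = μ₀ I_d (r²/R²), so B = μ₀ I_d r/(2πR²) = (4π×10^-7)(9.149×10^-3)(0.0186)/(2π·0.0375²) = 2.42×10^-8 T.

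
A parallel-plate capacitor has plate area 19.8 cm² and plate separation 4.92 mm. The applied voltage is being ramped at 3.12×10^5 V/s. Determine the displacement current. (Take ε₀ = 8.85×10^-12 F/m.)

The displacement current equals the charging current C dV/dt. With C = ε₀A/d = (8.85×10^-12)(1.98×10^-3)/(4.92×10^-3) = 3.562×10^-12 F, I_d = (3.562×10^-12)(3.12×10^5) = 1.11×10^-6 A.

1.11×10^-6 A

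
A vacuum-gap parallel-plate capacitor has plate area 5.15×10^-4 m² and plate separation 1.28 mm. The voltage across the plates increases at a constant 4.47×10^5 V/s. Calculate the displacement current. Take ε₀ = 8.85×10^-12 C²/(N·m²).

1.59×10^-6 A

The field between the plates is E = V/d, so dE/dt = (4.47×10^5)/(1.28×10^-3 m) = 3.492×10^8 V/(m·s).
I_d = ε₀ A (dE/dt) = (8.85×10^-12)(5.15×10^-4)(3.492×10^8) = 1.59×10^-6 A.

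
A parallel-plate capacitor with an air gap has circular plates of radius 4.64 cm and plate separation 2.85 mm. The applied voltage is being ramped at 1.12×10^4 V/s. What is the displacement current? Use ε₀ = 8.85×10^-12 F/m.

2.35×10^-7 A

E = V/d so dE/dt = (dV/dt)/d = 3.930×10^6 V/(m·s), and I_d = ε₀ A dE/dt = (8.85×10^-12)(6.764×10^-3)(3.930×10^6) = 2.35×10^-7 A.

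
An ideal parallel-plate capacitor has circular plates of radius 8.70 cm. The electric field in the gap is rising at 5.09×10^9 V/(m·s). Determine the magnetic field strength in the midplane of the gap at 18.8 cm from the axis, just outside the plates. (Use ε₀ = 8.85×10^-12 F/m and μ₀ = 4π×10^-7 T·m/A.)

1.14×10^-9 T

Total displacement current: I_d = ε₀(πR²)(dE/dt) = (8.85×10^-12)(0.02378)(5.09×10^9) = 1.071×10^-3 A.
For r ≥ R the full I_d is enclosed: B = μ₀ I_d/(2πr) = (4π×10^-7)(1.071×10^-3)/(2π·0.188) = 1.14×10^-9 T.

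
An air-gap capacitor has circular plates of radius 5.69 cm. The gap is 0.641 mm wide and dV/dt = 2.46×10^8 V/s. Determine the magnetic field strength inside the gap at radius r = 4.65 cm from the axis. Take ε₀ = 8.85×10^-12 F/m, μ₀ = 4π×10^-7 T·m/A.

dE/dt = (dV/dt)/d = 3.838×10^11 V/(m·s); I_d = ε₀(πR²)(dE/dt) = (8.85×10^-12)(0.01017)(3.838×10^11) = 0.03454 A.
∮B·dl = μ₀ I_d,enc with I_d,enc = I_d r²/R² = 0.02307 A; so B = μ₀ I_d,enc/(2πr) = 9.92×10^-8 T.

9.92×10^-8 T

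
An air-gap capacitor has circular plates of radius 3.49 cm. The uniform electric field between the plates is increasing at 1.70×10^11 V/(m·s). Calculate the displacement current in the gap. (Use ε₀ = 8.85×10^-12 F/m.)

5.76×10^-3 A

With a uniform field, Φ_E = EA, so I_d = ε₀ A dE/dt = 5.76×10^-3 A.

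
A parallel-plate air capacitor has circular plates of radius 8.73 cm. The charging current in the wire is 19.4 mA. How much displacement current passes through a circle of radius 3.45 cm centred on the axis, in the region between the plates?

3.03×10^-3 A

By continuity the displacement current in the gap matches the conduction current: I_d = 0.0194 A.
Since J_d is uniform, the enclosed fraction is (r/R)² = 0.1562, giving I_d,enc = 3.03×10^-3 A.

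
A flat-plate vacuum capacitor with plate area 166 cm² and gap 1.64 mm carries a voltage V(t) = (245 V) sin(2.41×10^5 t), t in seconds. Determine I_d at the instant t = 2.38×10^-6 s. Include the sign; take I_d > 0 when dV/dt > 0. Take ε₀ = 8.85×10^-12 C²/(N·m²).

4.44×10^-3 A

C = ε₀A/d = (8.85×10^-12)(0.0166)/(1.64×10^-3) = 8.958×10^-11 F. dV/dt = V₀ω·cos(ωt); at ωt = 0.57358 rad this factor is 0.8400.
I_d = C dV/dt = (8.958×10^-11)(245)(2.41×10^5)(0.8400) = 4.44×10^-3 A.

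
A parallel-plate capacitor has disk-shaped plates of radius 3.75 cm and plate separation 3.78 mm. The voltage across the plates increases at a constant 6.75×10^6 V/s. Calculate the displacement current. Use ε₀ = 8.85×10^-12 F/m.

6.98×10^-5 A

C = ε₀A/d = (8.85×10^-12)(4.418×10^-3)/(3.78×10^-3) = 1.034×10^-11 F.
I_d = C dV/dt = (1.034×10^-11)(6.75×10^6) = 6.98×10^-5 A.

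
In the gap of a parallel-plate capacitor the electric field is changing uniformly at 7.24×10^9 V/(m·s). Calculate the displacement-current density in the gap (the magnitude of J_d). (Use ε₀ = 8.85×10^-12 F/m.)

0.0641 A/m²

J_d = ε₀ dE/dt = (8.85×10^-12)(7.24×10^9) = 0.0641 A/m².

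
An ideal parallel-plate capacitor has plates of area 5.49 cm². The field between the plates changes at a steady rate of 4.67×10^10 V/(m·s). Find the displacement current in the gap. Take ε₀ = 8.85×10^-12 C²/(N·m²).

The displacement current is ε₀ times dΦ_E/dt = ε₀ A dE/dt = (8.85×10^-12)(5.49×10^-4)(4.67×10^10) = 2.27×10^-4 A.

2.27×10^-4 A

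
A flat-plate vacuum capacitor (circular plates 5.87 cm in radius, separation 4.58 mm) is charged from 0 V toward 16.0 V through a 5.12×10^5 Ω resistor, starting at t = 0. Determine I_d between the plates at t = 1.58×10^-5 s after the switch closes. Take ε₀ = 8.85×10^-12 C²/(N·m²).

C = ε₀A/d = (8.85×10^-12)(0.01082)/(4.58×10^-3) = 2.091×10^-11 F and τ = RC = 1.071×10^-5 s. I_d in the gap equals the RC charging current.
I_d(t) = (V₀/R) e^(−t/τ) = 3.125×10^-5 · e^(−1.475) = 7.15×10^-6 A.

7.15×10^-6 A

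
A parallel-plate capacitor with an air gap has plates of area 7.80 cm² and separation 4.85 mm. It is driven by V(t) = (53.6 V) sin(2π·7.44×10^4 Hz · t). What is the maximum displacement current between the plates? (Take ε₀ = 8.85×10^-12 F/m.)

C = ε₀A/d = (8.85×10^-12)(7.80×10^-4)/(4.85×10^-3) = 1.423×10^-12 F; ω = 2πf = 4.675×10^5 rad/s.
I_d = C dV/dt, so |I_d|_max = C V₀ ω = (1.423×10^-12)(53.6)(4.675×10^5) = 3.57×10^-5 A.

3.57×10^-5 A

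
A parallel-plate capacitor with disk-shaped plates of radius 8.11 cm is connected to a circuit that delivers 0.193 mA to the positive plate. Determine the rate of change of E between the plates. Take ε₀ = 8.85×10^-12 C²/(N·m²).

1.06×10^9 V/(m·s)

Charge continuity gives I_d = I = 1.93×10^-4 A between the plates.
Inverting I_d = ε₀ A dE/dt gives dE/dt = 1.93×10^-4 / (8.85×10^-12 · 0.02066) = 1.06×10^9 V/(m·s).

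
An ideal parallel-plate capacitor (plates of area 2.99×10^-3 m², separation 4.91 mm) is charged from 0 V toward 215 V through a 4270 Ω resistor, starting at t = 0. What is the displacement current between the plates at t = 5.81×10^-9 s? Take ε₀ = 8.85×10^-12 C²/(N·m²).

0.0391 A

C = ε₀A/d = (8.85×10^-12)(2.99×10^-3)/(4.91×10^-3) = 5.389×10^-12 F, so τ = RC = 2.301×10^-8 s.
The conduction current is I(t) = (V₀/R) e^(−t/τ), and the displacement current between the plates equals it.
t/τ = 0.2525; I_d = (215/4270) · e^(−0.2525) = (0.05035)(0.7769) = 0.0391 A.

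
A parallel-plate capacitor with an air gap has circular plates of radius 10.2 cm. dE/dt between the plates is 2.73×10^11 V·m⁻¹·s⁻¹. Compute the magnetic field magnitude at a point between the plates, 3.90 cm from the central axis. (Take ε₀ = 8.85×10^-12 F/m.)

5.92×10^-8 T

Through the whole plate area (πR² = 0.03269 m²), I_d = ε₀ πR² dE/dt = 0.07898 A.
For r < R the Ampère–Maxwell law gives B(2πr) = μ₀ I_d (r²/R²), so B = μ₀ I_d r/(2πR²) = (4π×10^-7)(0.07898)(0.0390)/(2π·0.102²) = 5.92×10^-8 T.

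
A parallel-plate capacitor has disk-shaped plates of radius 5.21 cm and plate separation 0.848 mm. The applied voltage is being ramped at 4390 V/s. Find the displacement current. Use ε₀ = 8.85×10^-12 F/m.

E = V/d so dE/dt = (dV/dt)/d = 5.177×10^6 V/(m·s), and I_d = ε₀ A dE/dt = (8.85×10^-12)(8.528×10^-3)(5.177×10^6) = 3.91×10^-7 A.

3.91×10^-7 A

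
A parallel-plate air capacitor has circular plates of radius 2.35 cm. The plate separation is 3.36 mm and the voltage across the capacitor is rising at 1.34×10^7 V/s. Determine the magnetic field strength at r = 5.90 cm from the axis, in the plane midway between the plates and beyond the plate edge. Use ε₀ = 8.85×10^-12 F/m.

I_d = C dV/dt with C = ε₀πR²/d = 4.570×10^-12 F, so I_d = (4.570×10^-12)(1.34×10^7) = 6.124×10^-5 A.
For r ≥ R the full I_d is enclosed: B = μ₀ I_d/(2πr) = (4π×10^-7)(6.124×10^-5)/(2π·0.0590) = 2.08×10^-10 T.

2.08×10^-10 T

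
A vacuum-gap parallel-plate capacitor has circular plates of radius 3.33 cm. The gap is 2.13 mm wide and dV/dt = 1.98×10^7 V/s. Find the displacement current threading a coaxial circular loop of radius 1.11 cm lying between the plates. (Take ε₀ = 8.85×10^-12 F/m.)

With E = V/d, dE/dt = 9.296×10^9 V/(m·s) and πR² = 3.484×10^-3 m², giving I_d = ε₀ πR² dE/dt = 2.866×10^-4 A.
Since J_d is uniform, the enclosed fraction is (r/R)² = 0.1111, giving I_d,enc = 3.18×10^-5 A.

3.18×10^-5 A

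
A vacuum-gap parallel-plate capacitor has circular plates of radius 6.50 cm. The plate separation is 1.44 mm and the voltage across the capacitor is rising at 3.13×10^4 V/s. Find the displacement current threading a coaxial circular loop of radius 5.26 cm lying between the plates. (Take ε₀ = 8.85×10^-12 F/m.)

1.67×10^-6 A

I_d = C dV/dt with C = ε₀πR²/d = 8.156×10^-11 F, so I_d = (8.156×10^-11)(3.13×10^4) = 2.553×10^-6 A.
Since J_d is uniform, the enclosed fraction is (r/R)² = 0.6549, giving I_d,enc = 1.67×10^-6 A.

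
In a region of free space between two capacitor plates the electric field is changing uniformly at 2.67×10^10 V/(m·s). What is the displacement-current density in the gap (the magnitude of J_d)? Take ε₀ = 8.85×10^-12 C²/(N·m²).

0.236 A/m²

J_d = ε₀ dE/dt = (8.85×10^-12)(2.67×10^10) = 0.236 A/m².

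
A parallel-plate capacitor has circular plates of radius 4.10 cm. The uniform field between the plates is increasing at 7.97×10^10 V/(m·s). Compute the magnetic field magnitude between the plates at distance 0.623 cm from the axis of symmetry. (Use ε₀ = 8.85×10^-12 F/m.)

2.76×10^-9 T

I_d = ε₀ dΦ_E/dt = ε₀ πR² (dE/dt) = (8.85×10^-12)(5.281×10^-3)(7.97×10^10) = 3.725×10^-3 A through the full plate area.
∮B·dl = μ₀ I_d,enc with I_d,enc = I_d r²/R² = 8.601×10^-5 A; so B = μ₀ I_d,enc/(2πr) = 2.76×10^-9 T.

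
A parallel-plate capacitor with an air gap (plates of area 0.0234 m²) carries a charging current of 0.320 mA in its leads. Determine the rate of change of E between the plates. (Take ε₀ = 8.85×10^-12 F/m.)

1.55×10^9 V/(m·s)

Charge continuity gives I_d = I = 3.20×10^-4 A between the plates.
Inverting I_d = ε₀ A dE/dt gives dE/dt = 3.20×10^-4 / (8.85×10^-12 · 0.0234) = 1.55×10^9 V/(m·s).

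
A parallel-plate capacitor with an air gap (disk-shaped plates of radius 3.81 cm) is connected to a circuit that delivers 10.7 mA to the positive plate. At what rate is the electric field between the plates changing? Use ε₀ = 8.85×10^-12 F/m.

2.65×10^11 V/(m·s)

The displacement current between the plates equals the conduction current, I_d = 10.7 mA.
Since I_d = ε₀ A dE/dt, dE/dt = I_d/(ε₀A) = (0.0107)/((8.85×10^-12)(4.560×10^-3)) = 2.65×10^11 V/(m·s).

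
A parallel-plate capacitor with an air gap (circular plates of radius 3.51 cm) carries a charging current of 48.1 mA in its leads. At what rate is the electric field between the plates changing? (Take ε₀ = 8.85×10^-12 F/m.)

Charge continuity gives I_d = I = 0.0481 A between the plates.
Then dE/dt = I_d/(ε₀A) = 1.40×10^12 V/(m·s).

1.40×10^12 V/(m·s)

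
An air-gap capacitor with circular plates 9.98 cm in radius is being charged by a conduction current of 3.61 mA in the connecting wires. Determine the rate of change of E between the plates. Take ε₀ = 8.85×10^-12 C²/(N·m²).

1.30×10^10 V/(m·s)

The displacement current between the plates equals the conduction current, I_d = 3.61 mA.
Inverting I_d = ε₀ A dE/dt gives dE/dt = 3.61×10^-3 / (8.85×10^-12 · 0.03129) = 1.30×10^10 V/(m·s).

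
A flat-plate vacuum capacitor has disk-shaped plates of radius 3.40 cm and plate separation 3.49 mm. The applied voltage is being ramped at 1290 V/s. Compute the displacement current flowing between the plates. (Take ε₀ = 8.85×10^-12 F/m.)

1.19×10^-8 A

C = ε₀A/d = (8.85×10^-12)(3.632×10^-3)/(3.49×10^-3) = 9.210×10^-12 F.
I_d = C dV/dt = (9.210×10^-12)(1290) = 1.19×10^-8 A.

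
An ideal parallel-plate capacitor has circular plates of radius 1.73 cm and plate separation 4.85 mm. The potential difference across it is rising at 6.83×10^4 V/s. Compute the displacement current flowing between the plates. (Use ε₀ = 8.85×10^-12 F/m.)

1.17×10^-7 A

The field between the plates is E = V/d, so dE/dt = (6.83×10^4)/(4.85×10^-3 m) = 1.408×10^7 V/(m·s).
I_d = ε₀ A (dE/dt) = (8.85×10^-12)(9.402×10^-4)(1.408×10^7) = 1.17×10^-7 A.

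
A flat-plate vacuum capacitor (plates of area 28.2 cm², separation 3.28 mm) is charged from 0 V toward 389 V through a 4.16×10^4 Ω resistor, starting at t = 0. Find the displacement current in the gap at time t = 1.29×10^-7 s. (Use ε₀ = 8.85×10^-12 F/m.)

C = ε₀A/d = (8.85×10^-12)(2.82×10^-3)/(3.28×10^-3) = 7.609×10^-12 F and τ = RC = 3.165×10^-7 s. I_d in the gap equals the RC charging current.
I_d(t) = (V₀/R) e^(−t/τ) = 9.351×10^-3 · e^(−0.4076) = 6.22×10^-3 A.

6.22×10^-3 A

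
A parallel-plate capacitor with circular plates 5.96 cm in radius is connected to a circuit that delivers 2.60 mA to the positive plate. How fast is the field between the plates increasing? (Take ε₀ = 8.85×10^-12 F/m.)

2.63×10^10 V/(m·s)

The displacement current between the plates equals the conduction current, I_d = 2.60 mA.
Then dE/dt = I_d/(ε₀A) = 2.63×10^10 V/(m·s).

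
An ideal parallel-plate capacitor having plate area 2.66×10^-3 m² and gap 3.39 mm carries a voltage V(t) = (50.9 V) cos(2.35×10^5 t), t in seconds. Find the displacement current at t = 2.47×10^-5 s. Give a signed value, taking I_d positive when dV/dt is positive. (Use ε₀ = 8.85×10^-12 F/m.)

3.83×10^-5 A

C = ε₀A/d = (8.85×10^-12)(2.66×10^-3)/(3.39×10^-3) = 6.944×10^-12 F. dV/dt = V₀ω·−sin(ωt); at ωt = 5.8045 rad this factor is 0.4606.
I_d = C dV/dt = (6.944×10^-12)(50.9)(2.35×10^5)(0.4606) = 3.83×10^-5 A.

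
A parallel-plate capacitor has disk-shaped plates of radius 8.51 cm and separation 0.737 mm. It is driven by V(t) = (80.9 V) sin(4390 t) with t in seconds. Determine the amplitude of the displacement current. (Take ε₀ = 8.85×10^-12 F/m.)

C = ε₀A/d = (8.85×10^-12)(0.02275)/(7.37×10^-4) = 2.732×10^-10 F; ω = 4390 rad/s.
I_d = C dV/dt, so |I_d|_max = C V₀ ω = (2.732×10^-10)(80.9)(4390) = 9.70×10^-5 A.

9.70×10^-5 A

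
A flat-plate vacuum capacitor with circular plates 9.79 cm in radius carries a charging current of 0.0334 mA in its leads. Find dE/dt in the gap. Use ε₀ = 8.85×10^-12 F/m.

By continuity, I_d in the gap equals the 0.0334 mA flowing in the wire.
Then dE/dt = I_d/(ε₀A) = 1.25×10^8 V/(m·s).

1.25×10^8 V/(m·s)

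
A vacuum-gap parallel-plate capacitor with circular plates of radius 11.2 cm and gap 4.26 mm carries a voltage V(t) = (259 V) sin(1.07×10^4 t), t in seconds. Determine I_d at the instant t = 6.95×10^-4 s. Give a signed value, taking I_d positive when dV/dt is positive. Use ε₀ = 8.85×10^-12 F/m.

9.20×10^-5 A

dV/dt = (259)(1.07×10^4)·cos(7.4365) = 1.124×10^6 V/s.
I_d = C dV/dt with C = ε₀A/d = (8.85×10^-12)(0.03941)/(4.26×10^-3) = 8.187×10^-11 F, so I_d = (8.187×10^-11)(1.124×10^6) = 9.20×10^-5 A.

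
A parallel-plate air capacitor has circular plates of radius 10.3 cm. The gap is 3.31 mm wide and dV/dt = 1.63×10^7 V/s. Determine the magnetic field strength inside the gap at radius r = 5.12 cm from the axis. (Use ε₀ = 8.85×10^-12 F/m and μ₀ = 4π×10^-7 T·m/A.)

1.40×10^-9 T

With E = V/d, dE/dt = 4.924×10^9 V/(m·s) and πR² = 0.03333 m², giving I_d = ε₀ πR² dE/dt = 1.452×10^-3 A.
∮B·dl = μ₀ I_d,enc with I_d,enc = I_d r²/R² = 3.588×10^-4 A; so B = μ₀ I_d,enc/(2πr) = 1.40×10^-9 T.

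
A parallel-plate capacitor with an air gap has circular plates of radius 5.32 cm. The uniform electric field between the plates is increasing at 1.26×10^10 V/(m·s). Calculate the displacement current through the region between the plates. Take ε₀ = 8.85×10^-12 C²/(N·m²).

9.91×10^-4 A

The displacement current is ε₀ times dΦ_E/dt = ε₀ A dE/dt = (8.85×10^-12)(8.891×10^-3)(1.26×10^10) = 9.91×10^-4 A.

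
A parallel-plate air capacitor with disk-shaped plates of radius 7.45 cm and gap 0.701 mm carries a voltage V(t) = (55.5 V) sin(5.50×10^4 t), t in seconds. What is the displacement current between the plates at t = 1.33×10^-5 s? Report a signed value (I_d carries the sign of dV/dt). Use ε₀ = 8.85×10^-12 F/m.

5.00×10^-4 A

dV/dt = (55.5)(5.50×10^4)·cos(0.7315) = 2.272×10^6 V/s.
I_d = C dV/dt with C = ε₀A/d = (8.85×10^-12)(0.01744)/(7.01×10^-4) = 2.202×10^-10 F, so I_d = (2.202×10^-10)(2.272×10^6) = 5.00×10^-4 A.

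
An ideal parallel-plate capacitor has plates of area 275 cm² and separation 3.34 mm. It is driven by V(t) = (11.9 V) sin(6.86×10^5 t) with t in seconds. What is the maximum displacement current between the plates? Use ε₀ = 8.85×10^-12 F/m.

5.95×10^-4 A

C = ε₀A/d = (8.85×10^-12)(0.0275)/(3.34×10^-3) = 7.287×10^-11 F; ω = 6.86×10^5 rad/s.
I_d = C dV/dt, so |I_d|_max = C V₀ ω = (7.287×10^-11)(11.9)(6.86×10^5) = 5.95×10^-4 A.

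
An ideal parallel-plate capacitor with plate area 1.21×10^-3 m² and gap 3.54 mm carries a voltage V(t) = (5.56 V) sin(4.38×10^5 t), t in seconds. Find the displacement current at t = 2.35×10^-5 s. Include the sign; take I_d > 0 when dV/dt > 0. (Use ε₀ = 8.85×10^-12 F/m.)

-4.76×10^-6 A

dV/dt = (5.56)(4.38×10^5)·cos(10.293) = -1.574×10^6 V/s.
I_d = C dV/dt with C = ε₀A/d = (8.85×10^-12)(1.21×10^-3)/(3.54×10^-3) = 3.025×10^-12 F, so I_d = (3.025×10^-12)(-1.574×10^6) = -4.76×10^-6 A.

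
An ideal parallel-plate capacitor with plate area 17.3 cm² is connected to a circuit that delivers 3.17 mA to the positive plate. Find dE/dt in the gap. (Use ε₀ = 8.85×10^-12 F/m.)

2.07×10^11 V/(m·s)

Charge continuity gives I_d = I = 3.17×10^-3 A between the plates.
Since I_d = ε₀ A dE/dt, dE/dt = I_d/(ε₀A) = (3.17×10^-3)/((8.85×10^-12)(1.73×10^-3)) = 2.07×10^11 V/(m·s).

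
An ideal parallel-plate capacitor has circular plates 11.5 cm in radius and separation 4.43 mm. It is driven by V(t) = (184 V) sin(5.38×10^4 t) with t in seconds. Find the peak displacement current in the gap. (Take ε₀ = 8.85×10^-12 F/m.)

8.22×10^-4 A

(dE/dt)_max = V₀ω/d = 2.235×10^9 V/(m·s); ω = 5.38×10^4 rad/s.
I_d,max = ε₀ A (dE/dt)_max = (8.85×10^-12)(0.04155)(2.235×10^9) = 8.22×10^-4 A.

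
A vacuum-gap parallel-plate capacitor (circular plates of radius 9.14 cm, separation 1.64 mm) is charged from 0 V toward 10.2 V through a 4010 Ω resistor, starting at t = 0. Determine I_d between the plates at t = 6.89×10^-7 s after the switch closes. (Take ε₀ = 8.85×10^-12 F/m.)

7.56×10^-4 A

C = ε₀A/d = (8.85×10^-12)(0.02624)/(1.64×10^-3) = 1.416×10^-10 F, so τ = RC = 5.678×10^-7 s.
The conduction current is I(t) = (V₀/R) e^(−t/τ), and the displacement current between the plates equals it.
t/τ = 1.213; I_d = (10.2/4010) · e^(−1.213) = (2.544×10^-3)(0.2973) = 7.56×10^-4 A.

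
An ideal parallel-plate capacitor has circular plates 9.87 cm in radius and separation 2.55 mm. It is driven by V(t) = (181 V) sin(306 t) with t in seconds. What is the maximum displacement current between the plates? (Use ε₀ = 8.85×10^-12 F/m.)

5.88×10^-6 A

The displacement current equals the conduction current C dV/dt, which peaks at C V₀ ω.
With C = ε₀A/d = (8.85×10^-12)(0.03060)/(2.55×10^-3) = 1.062×10^-10 F and ω = 306 rad/s, I_d,max = (1.062×10^-10)(181)(306) = 5.88×10^-6 A.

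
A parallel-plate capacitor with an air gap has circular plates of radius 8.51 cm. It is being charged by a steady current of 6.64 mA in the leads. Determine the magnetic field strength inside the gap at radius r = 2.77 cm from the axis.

5.08×10^-9 T

No conduction current crosses the gap, so I_d there equals the 6.64×10^-3 A in the leads.
An Ampèrian loop of radius r encloses a fraction (r/R)² of I_d. Then B·2πr = μ₀ I_d (r/R)², giving B = μ₀ I_d r/(2πR²) = 5.08×10^-9 T.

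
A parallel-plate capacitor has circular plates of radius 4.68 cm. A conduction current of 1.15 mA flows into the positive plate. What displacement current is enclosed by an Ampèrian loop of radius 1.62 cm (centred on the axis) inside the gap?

1.38×10^-4 A

No conduction current crosses the gap, so I_d there equals the 1.15×10^-3 A in the leads.
The field is uniform, so I_d,enc = I_d (r/R)² = (1.15×10^-3)(1.62/4.68)² = 1.38×10^-4 A.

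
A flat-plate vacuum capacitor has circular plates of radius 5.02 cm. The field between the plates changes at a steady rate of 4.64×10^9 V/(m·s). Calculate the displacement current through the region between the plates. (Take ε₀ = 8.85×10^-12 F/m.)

3.25×10^-4 A

I_d = ε₀ A (dE/dt) = (8.85×10^-12)(7.917×10^-3 m²)(4.64×10^9) = 3.25×10^-4 A.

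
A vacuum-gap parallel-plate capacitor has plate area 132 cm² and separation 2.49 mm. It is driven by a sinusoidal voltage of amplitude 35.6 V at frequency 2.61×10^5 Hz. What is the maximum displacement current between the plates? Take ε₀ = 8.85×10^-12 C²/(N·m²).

C = ε₀A/d = (8.85×10^-12)(0.0132)/(2.49×10^-3) = 4.692×10^-11 F; ω = 2πf = 1.640×10^6 rad/s.
I_d = C dV/dt, so |I_d|_max = C V₀ ω = (4.692×10^-11)(35.6)(1.640×10^6) = 2.74×10^-3 A.

2.74×10^-3 A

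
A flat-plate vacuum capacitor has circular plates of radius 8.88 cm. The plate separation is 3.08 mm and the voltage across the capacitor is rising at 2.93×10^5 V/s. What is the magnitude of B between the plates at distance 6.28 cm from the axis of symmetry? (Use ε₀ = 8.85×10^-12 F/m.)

I_d = C dV/dt with C = ε₀πR²/d = 7.117×10^-11 F, so I_d = (7.117×10^-11)(2.93×10^5) = 2.085×10^-5 A.
An Ampèrian loop of radius r encloses a fraction (r/R)² of I_d. Then B·2πr = μ₀ I_d (r/R)², giving B = μ₀ I_d r/(2πR²) = 3.32×10^-11 T.

3.32×10^-11 T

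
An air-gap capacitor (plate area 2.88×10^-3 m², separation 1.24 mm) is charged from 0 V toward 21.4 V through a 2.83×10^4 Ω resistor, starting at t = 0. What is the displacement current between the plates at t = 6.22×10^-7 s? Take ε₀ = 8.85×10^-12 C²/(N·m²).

C = ε₀A/d = (8.85×10^-12)(2.88×10^-3)/(1.24×10^-3) = 2.055×10^-11 F, so τ = RC = 5.816×10^-7 s.
The conduction current is I(t) = (V₀/R) e^(−t/τ), and the displacement current between the plates equals it.
t/τ = 1.069; I_d = (21.4/2.83×10^4) · e^(−1.069) = (7.562×10^-4)(0.3434) = 2.60×10^-4 A.

2.60×10^-4 A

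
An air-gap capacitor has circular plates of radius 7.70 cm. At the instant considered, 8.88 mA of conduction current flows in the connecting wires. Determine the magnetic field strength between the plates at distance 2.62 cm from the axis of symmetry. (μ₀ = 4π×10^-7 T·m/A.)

By continuity the displacement current in the gap matches the conduction current: I_d = 8.88×10^-3 A.
For r < R the Ampère–Maxwell law gives B(2πr) = μ₀ I_d (r²/R²), so B = μ₀ I_d r/(2πR²) = (4π×10^-7)(8.88×10^-3)(0.0262)/(2π·0.0770²) = 7.85×10^-9 T.

7.85×10^-9 T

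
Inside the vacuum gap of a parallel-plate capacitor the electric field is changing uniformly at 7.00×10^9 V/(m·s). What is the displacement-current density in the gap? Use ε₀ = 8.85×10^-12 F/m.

J_d = ε₀ ∂E/∂t, so J_d = 0.0620 A/m².

0.0620 A/m²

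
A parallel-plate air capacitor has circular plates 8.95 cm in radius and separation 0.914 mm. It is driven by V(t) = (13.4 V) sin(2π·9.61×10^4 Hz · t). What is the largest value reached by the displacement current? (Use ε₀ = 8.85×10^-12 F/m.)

The displacement current equals the conduction current C dV/dt, which peaks at C V₀ ω.
With C = ε₀A/d = (8.85×10^-12)(0.02516)/(9.14×10^-4) = 2.436×10^-10 F and ω = 2πf = 6.038×10^5 rad/s, I_d,max = (2.436×10^-10)(13.4)(6.038×10^5) = 1.97×10^-3 A.

1.97×10^-3 A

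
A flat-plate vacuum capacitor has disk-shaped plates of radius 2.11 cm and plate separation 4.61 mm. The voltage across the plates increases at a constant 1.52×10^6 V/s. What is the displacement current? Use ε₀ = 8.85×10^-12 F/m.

4.08×10^-6 A

E = V/d so dE/dt = (dV/dt)/d = 3.297×10^8 V/(m·s), and I_d = ε₀ A dE/dt = (8.85×10^-12)(1.399×10^-3)(3.297×10^8) = 4.08×10^-6 A.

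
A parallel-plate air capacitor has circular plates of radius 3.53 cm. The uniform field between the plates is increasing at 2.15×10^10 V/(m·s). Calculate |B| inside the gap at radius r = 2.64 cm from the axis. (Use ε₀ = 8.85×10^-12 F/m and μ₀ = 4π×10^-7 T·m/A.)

3.16×10^-9 T

I_d = ε₀ dΦ_E/dt = ε₀ πR² (dE/dt) = (8.85×10^-12)(3.915×10^-3)(2.15×10^10) = 7.449×10^-4 A through the full plate area.
For r < R the Ampère–Maxwell law gives B(2πr) = μ₀ I_d (r²/R²), so B = μ₀ I_d r/(2πR²) = (4π×10^-7)(7.449×10^-4)(0.0264)/(2π·0.0353²) = 3.16×10^-9 T.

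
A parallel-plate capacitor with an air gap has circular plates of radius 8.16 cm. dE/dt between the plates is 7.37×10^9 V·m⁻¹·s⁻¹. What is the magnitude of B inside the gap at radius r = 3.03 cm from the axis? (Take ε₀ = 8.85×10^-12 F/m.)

I_d = ε₀ dΦ_E/dt = ε₀ πR² (dE/dt) = (8.85×10^-12)(0.02092)(7.37×10^9) = 1.364×10^-3 A through the full plate area.
∮B·dl = μ₀ I_d,enc with I_d,enc = I_d r²/R² = 1.881×10^-4 A; so B = μ₀ I_d,enc/(2πr) = 1.24×10^-9 T.

1.24×10^-9 T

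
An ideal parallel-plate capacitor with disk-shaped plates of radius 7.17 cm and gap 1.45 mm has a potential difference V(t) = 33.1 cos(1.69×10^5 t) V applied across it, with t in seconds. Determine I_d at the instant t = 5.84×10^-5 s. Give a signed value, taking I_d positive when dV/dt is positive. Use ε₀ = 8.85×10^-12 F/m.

dE/dt = (V₀ω/d)·−sin(ωt) with ωt = 9.8696 rad: (33.1)(1.69×10^5)(0.4303)/(1.45×10^-3) = 1.660×10^9 V/(m·s).
I_d = ε₀ A dE/dt = (8.85×10^-12)(0.01615)(1.660×10^9) = 2.37×10^-4 A.

2.37×10^-4 A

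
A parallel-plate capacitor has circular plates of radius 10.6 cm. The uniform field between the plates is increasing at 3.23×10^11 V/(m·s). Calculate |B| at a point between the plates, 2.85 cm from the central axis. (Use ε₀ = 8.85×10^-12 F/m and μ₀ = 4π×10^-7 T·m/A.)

5.12×10^-8 T

Total displacement current: I_d = ε₀(πR²)(dE/dt) = (8.85×10^-12)(0.03530)(3.23×10^11) = 0.1009 A.
For r < R the Ampère–Maxwell law gives B(2πr) = μ₀ I_d (r²/R²), so B = μ₀ I_d r/(2πR²) = (4π×10^-7)(0.1009)(0.0285)/(2π·0.106²) = 5.12×10^-8 T.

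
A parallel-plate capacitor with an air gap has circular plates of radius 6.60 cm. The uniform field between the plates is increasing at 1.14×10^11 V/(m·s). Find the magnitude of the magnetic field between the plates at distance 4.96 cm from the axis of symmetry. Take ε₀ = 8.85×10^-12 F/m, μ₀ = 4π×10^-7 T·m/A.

3.14×10^-8 T

I_d = ε₀ dΦ_E/dt = ε₀ πR² (dE/dt) = (8.85×10^-12)(0.01368)(1.14×10^11) = 0.01380 A through the full plate area.
For r < R the Ampère–Maxwell law gives B(2πr) = μ₀ I_d (r²/R²), so B = μ₀ I_d r/(2πR²) = (4π×10^-7)(0.01380)(0.0496)/(2π·0.0660²) = 3.14×10^-8 T.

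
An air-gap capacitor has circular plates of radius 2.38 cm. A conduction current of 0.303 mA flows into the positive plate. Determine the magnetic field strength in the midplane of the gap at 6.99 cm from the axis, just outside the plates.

8.67×10^-10 T

By continuity the displacement current in the gap matches the conduction current: I_d = 3.03×10^-4 A.
For r ≥ R the full I_d is enclosed: B = μ₀ I_d/(2πr) = (4π×10^-7)(3.03×10^-4)/(2π·0.0699) = 8.67×10^-10 T.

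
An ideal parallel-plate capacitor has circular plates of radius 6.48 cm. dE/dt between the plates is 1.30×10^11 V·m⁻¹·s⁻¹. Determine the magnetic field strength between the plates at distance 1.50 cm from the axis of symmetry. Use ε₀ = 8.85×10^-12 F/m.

I_d = ε₀ dΦ_E/dt = ε₀ πR² (dE/dt) = (8.85×10^-12)(0.01319)(1.30×10^11) = 0.01518 A through the full plate area.
∮B·dl = μ₀ I_d,enc with I_d,enc = I_d r²/R² = 8.134×10^-4 A; so B = μ₀ I_d,enc/(2πr) = 1.08×10^-8 T.

1.08×10^-8 T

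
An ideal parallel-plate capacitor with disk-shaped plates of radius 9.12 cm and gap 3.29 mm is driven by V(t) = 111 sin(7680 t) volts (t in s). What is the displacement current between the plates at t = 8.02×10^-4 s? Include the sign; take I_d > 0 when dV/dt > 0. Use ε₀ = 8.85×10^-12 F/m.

C = ε₀A/d = (8.85×10^-12)(0.02613)/(3.29×10^-3) = 7.029×10^-11 F. dV/dt = V₀ω·cos(ωt); at ωt = 6.15936 rad this factor is 0.9923.
I_d = C dV/dt = (7.029×10^-11)(111)(7680)(0.9923) = 5.95×10^-5 A.

5.95×10^-5 A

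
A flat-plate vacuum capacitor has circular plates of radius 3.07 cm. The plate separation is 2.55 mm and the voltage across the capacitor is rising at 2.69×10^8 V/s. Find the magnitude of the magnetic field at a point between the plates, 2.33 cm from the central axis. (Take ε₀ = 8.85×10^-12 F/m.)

1.37×10^-8 T

dE/dt = (dV/dt)/d = 1.055×10^11 V/(m·s); I_d = ε₀(πR²)(dE/dt) = (8.85×10^-12)(2.961×10^-3)(1.055×10^11) = 2.765×10^-3 A.
For r < R the Ampère–Maxwell law gives B(2πr) = μ₀ I_d (r²/R²), so B = μ₀ I_d r/(2πR²) = (4π×10^-7)(2.765×10^-3)(0.0233)/(2π·0.0307²) = 1.37×10^-8 T.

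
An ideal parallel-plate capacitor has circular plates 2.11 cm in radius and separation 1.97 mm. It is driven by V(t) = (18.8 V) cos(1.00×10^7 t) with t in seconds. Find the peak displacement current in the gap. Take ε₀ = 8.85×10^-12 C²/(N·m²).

(dE/dt)_max = V₀ω/d = 9.543×10^10 V/(m·s); ω = 1.00×10^7 rad/s.
I_d,max = ε₀ A (dE/dt)_max = (8.85×10^-12)(1.399×10^-3)(9.543×10^10) = 1.18×10^-3 A.

1.18×10^-3 A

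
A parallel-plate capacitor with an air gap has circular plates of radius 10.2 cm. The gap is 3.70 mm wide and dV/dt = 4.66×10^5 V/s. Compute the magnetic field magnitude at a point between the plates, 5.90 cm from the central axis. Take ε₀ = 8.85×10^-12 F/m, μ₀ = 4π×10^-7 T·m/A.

4.13×10^-11 T

dE/dt = (dV/dt)/d = 1.259×10^8 V/(m·s); I_d = ε₀(πR²)(dE/dt) = (8.85×10^-12)(0.03269)(1.259×10^8) = 3.642×10^-5 A.
∮B·dl = μ₀ I_d,enc with I_d,enc = I_d r²/R² = 1.219×10^-5 A; so B = μ₀ I_d,enc/(2πr) = 4.13×10^-11 T.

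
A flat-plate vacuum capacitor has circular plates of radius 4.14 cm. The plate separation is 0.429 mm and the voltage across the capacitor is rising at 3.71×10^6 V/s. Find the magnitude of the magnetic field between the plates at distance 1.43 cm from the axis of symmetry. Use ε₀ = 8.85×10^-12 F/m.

6.88×10^-10 T

I_d = C dV/dt with C = ε₀πR²/d = 1.111×10^-10 F, so I_d = (1.111×10^-10)(3.71×10^6) = 4.122×10^-4 A.
For r < R the Ampère–Maxwell law gives B(2πr) = μ₀ I_d (r²/R²), so B = μ₀ I_d r/(2πR²) = (4π×10^-7)(4.122×10^-4)(0.0143)/(2π·0.0414²) = 6.88×10^-10 T.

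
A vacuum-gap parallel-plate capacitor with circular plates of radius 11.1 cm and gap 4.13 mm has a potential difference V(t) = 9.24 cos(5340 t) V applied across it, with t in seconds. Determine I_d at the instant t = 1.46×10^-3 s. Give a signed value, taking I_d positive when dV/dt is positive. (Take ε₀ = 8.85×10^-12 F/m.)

-4.09×10^-6 A

C = ε₀A/d = (8.85×10^-12)(0.03871)/(4.13×10^-3) = 8.295×10^-11 F. dV/dt = V₀ω·−sin(ωt); at ωt = 7.7964 rad this factor is -0.9983.
I_d = C dV/dt = (8.295×10^-11)(9.24)(5340)(-0.9983) = -4.09×10^-6 A.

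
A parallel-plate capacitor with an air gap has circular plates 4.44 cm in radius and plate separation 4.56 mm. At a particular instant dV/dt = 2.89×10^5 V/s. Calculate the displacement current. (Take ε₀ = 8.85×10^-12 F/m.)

3.47×10^-6 A

The displacement current equals the charging current C dV/dt. With C = ε₀A/d = (8.85×10^-12)(6.193×10^-3)/(4.56×10^-3) = 1.202×10^-11 F, I_d = (1.202×10^-11)(2.89×10^5) = 3.47×10^-6 A.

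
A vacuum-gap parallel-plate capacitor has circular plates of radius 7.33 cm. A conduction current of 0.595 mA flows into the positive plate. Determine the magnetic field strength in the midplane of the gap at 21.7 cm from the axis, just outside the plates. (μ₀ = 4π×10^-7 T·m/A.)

5.48×10^-10 T

No conduction current crosses the gap, so I_d there equals the 5.95×10^-4 A in the leads.
With r > R the enclosed displacement current is the full I_d; B = μ₀ I_d / (2πr) = 5.48×10^-10 T.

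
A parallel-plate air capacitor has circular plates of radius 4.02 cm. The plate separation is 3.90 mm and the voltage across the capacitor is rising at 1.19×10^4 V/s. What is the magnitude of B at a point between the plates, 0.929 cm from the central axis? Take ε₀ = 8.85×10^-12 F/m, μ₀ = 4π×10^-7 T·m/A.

With E = V/d, dE/dt = 3.051×10^6 V/(m·s) and πR² = 5.077×10^-3 m², giving I_d = ε₀ πR² dE/dt = 1.371×10^-7 A.
∮B·dl = μ₀ I_d,enc with I_d,enc = I_d r²/R² = 7.322×10^-9 A; so B = μ₀ I_d,enc/(2πr) = 1.58×10^-13 T.

1.58×10^-13 T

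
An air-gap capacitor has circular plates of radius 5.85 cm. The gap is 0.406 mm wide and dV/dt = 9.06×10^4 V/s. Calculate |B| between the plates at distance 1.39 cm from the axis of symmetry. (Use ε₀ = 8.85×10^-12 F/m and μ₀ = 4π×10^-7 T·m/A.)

With E = V/d, dE/dt = 2.232×10^8 V/(m·s) and πR² = 0.01075 m², giving I_d = ε₀ πR² dE/dt = 2.123×10^-5 A.
For r < R the Ampère–Maxwell law gives B(2πr) = μ₀ I_d (r²/R²), so B = μ₀ I_d r/(2πR²) = (4π×10^-7)(2.123×10^-5)(0.0139)/(2π·0.0585²) = 1.72×10^-11 T.

1.72×10^-11 T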